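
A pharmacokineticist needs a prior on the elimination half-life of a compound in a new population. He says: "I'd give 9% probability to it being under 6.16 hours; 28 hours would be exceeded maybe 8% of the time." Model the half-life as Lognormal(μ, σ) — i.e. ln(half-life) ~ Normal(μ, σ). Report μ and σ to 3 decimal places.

If T ~ Lognormal(μ,σ) then ln T ~ Normal(μ,σ), so the p-quantile of ln T is μ + z_p·σ.
ln(6.16) = 1.818 and ln(28) = 3.332; z_{0.09} = -1.341, z_{0.92} = 1.405.
σ = (3.332 − 1.818)/(1.405 − (-1.341)) = 0.551.
μ = 1.818 − (-1.341)·0.551 = 2.557.

μ ≈ 2.557, σ ≈ 0.551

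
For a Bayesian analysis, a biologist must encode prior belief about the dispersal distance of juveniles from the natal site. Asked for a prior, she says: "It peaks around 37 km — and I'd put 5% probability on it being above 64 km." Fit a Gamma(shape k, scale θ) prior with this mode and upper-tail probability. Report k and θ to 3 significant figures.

k ≈ 10.3, θ ≈ 3.98

Gamma(k,θ) with k>1 has mode (k−1)θ, so θ = 37/(k−1).
Need P(X < 64) = 0.95 with θ tied to k this way. Start at k = 2, θ = 37: P(X<64) ≈ 0.516.
Too low — raise k to concentrate. Iterating converges to k ≈ 10.3.
Then θ = 37/(10.3−1) ≈ 3.98.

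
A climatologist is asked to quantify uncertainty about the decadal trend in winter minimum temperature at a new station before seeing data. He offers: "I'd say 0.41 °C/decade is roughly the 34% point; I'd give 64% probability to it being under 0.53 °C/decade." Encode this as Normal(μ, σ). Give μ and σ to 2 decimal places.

The p-quantile of Normal(μ,σ) is μ + z_p·σ, with z_{0.34} = -0.4125 and z_{0.64} = 0.3585.
Eliminate σ: μ = (z₂·x₁ − z₁·x₂)/(z₂ − z₁) = (0.3585·0.41 − (-0.4125)·0.53)/0.7709 = 0.47.
Then σ = (x₂ − x₁)/(z₂ − z₁) = (0.53 − 0.41)/0.7709 = 0.16.

μ = 0.47, σ = 0.16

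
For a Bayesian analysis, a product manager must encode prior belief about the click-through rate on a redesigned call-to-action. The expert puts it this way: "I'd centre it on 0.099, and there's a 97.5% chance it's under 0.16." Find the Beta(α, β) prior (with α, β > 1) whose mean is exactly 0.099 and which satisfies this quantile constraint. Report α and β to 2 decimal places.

With mean 0.099 fixed, write α = 0.099s, β = 0.901s where s = α+β.
Need P(θ < 0.16) = 0.975 under Beta(0.099s, 0.901s). Normal approximation: (q−m)/√(m(1−m)/s) ≈ z_{0.975} = 1.96, so s ≈ 0.099·0.901·(1.96)²/(0.16−0.099)² = 92.1.
At s = 92.1: P(θ<0.16) ≈ 0.963. Adjusting to match 0.975 gives s ≈ 113.40.
So α = 0.099·113.40 ≈ 11.23, β = 0.901·113.40 ≈ 102.17.

α ≈ 11.23, β ≈ 102.17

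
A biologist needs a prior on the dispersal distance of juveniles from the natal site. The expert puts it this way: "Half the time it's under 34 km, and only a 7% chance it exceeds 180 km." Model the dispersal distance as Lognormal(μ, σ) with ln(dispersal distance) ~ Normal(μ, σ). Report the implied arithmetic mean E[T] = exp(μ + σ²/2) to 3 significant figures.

If T ~ Lognormal(μ,σ) then ln T ~ Normal(μ,σ), so the p-quantile of ln T is μ + z_p·σ.
ln(34) = 3.526 and ln(180) = 5.193; z_{0.5} = 0, z_{0.93} = 1.476.
σ = (5.193 − 3.526)/(1.476 − (0)) = 1.129.
μ = 3.526 − (0)·1.129 = 3.526.
E[T] = exp(μ + σ²/2) = exp(3.526 + 0.6376) = 64.3 km.

E[T] ≈ 64.3 km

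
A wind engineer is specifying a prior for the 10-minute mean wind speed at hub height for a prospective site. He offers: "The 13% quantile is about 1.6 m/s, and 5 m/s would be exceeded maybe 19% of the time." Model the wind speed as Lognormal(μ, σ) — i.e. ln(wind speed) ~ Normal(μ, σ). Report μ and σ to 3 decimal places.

μ ≈ 1.110, σ ≈ 0.568

If T ~ Lognormal(μ,σ) then ln T ~ Normal(μ,σ), so the p-quantile of ln T is μ + z_p·σ.
ln(1.6) = 0.47 and ln(5) = 1.609; z_{0.13} = -1.126, z_{0.81} = 0.8779.
σ = (1.609 − 0.47)/(0.8779 − (-1.126)) = 0.568.
μ = 0.47 − (-1.126)·0.568 = 1.110.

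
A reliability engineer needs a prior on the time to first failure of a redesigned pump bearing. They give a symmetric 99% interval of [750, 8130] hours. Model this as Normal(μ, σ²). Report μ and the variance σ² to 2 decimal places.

μ = 4440.00, σ² = 2052194.75

A symmetric 99% interval runs μ ± z·σ with z = 2.576.
Half-width = 3690, so σ = 3690/2.576 = 1432.548 and σ² = 2052194.75.
μ is the interval midpoint, 4440.00.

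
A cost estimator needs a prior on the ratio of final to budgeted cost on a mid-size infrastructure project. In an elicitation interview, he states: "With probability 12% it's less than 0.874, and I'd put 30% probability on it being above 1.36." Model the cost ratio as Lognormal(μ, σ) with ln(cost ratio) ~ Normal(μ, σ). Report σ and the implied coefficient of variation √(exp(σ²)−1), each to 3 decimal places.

σ ≈ 0.260, CV ≈ 0.265

If T ~ Lognormal(μ,σ) then ln T ~ Normal(μ,σ), so the p-quantile of ln T is μ + z_p·σ.
ln(0.874) = -0.1347 and ln(1.36) = 0.3075; z_{0.12} = -1.175, z_{0.7} = 0.5244.
σ = (0.3075 − -0.1347)/(0.5244 − (-1.175)) = 0.260.
μ = -0.1347 − (-1.175)·0.260 = 0.171.
CV = √(exp(σ²)−1) = √(exp(0.0677)−1) = 0.265.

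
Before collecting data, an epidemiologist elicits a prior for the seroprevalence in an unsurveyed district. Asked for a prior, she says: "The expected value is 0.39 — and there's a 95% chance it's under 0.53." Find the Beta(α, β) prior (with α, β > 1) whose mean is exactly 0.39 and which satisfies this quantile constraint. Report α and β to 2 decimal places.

α ≈ 13.16, β ≈ 20.59

With mean 0.39 fixed, write α = 0.39s, β = 0.61s where s = α+β.
Need P(θ < 0.53) = 0.95 under Beta(0.39s, 0.61s). Normal approximation: (q−m)/√(m(1−m)/s) ≈ z_{0.95} = 1.64, so s ≈ 0.39·0.61·(1.64)²/(0.53−0.39)² = 32.8.
At s = 32.8: P(θ<0.53) ≈ 0.948. Adjusting to match 0.95 gives s ≈ 33.75.
So α = 0.39·33.75 ≈ 13.16, β = 0.61·33.75 ≈ 20.59.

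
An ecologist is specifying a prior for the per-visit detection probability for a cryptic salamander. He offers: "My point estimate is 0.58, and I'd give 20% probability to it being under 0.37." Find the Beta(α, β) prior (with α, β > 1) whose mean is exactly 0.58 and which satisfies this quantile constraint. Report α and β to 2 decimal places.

With mean 0.58 fixed, write α = 0.58s, β = 0.42s where s = α+β.
Need P(θ < 0.37) = 0.2 under Beta(0.58s, 0.42s). Normal approximation: (q−m)/√(m(1−m)/s) ≈ z_{0.2} = -0.842, so s ≈ 0.58·0.42·(-0.842)²/(0.37−0.58)² = 3.9.
At s = 3.9: P(θ<0.37) ≈ 0.199. Adjusting to match 0.2 gives s ≈ 3.88.
So α = 0.58·3.88 ≈ 2.25, β = 0.42·3.88 ≈ 1.63.

α ≈ 2.25, β ≈ 1.63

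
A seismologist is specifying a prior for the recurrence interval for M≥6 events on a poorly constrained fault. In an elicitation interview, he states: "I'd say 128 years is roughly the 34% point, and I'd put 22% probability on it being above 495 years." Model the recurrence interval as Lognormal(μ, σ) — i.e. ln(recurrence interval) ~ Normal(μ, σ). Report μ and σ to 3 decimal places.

If T ~ Lognormal(μ,σ) then ln T ~ Normal(μ,σ), so the p-quantile of ln T is μ + z_p·σ.
ln(128) = 4.852 and ln(495) = 6.205; z_{0.34} = -0.4125, z_{0.78} = 0.7722.
σ = (6.205 − 4.852)/(0.7722 − (-0.4125)) = 1.142.
μ = 4.852 − (-0.4125)·1.142 = 5.323.

μ ≈ 5.323, σ ≈ 1.142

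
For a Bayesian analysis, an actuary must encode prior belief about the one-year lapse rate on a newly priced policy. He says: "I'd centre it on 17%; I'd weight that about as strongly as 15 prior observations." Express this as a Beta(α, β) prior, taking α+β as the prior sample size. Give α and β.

α = 2.55, β = 12.45

Under the effective-sample-size interpretation, Beta(α, β) has prior mean α/(α+β) and prior sample size α+β.
So α+β = 15 and α/(α+β) = 0.17, giving α = 0.17·15 = 2.55 and β = 15 − 2.55 = 12.45.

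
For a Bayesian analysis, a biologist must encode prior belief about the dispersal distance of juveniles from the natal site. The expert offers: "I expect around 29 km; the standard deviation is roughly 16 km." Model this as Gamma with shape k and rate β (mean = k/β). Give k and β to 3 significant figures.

k ≈ 3.29, β ≈ 0.113

For Gamma(k, rate β): mean = k/β, variance = k/β², so CV = 1/√k.
CV = SD/mean = 16/29 = 0.5517, hence k = 1/CV² = 3.29.
Then β = k/mean = 3.29/29 = 0.113.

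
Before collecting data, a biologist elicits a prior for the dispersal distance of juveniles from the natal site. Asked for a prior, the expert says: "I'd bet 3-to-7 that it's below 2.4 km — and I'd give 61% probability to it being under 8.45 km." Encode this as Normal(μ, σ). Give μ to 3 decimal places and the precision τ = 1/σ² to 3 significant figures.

For Normal(μ,σ), the p-quantile is μ + z_p·σ. Here z_{0.3} = -0.5244, z_{0.61} = 0.2793.
So 2.4 = μ − 0.5244σ and 8.45 = μ + 0.2793σ.
Subtracting: σ = (8.45 − 2.4)/(0.2793 − (-0.5244)) = 7.528.
Then μ = 2.4 − (-0.5244)·7.528 = 6.347.
Precision τ = 1/σ² = 1/7.528² = 0.0176.

μ = 6.347, τ = 0.0176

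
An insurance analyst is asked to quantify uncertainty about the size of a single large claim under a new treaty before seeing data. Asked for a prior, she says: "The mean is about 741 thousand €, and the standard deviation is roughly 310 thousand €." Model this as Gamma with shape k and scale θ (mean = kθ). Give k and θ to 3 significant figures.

k ≈ 5.71, θ ≈ 130

For Gamma(k, scale θ): mean = kθ, variance = kθ², so CV = 1/√k.
CV = SD/mean = 310/741 = 0.4184, hence k = 1/CV² = 5.71.
Then θ = mean/k = 741/5.71 = 130.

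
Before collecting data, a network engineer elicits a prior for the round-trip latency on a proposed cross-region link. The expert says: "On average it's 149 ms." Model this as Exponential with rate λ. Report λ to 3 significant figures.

Exponential mean = 1/λ, so λ = 1/149.0 = 0.00671.

λ ≈ 0.00671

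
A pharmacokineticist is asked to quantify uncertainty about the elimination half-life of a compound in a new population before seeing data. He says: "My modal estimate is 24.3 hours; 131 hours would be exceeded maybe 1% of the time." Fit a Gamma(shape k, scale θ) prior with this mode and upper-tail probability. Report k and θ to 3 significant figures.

Gamma(k,θ) with k>1 has mode (k−1)θ, so θ = 24.3/(k−1).
Need P(X < 131) = 0.99 with θ tied to k this way. Start at k = 2, θ = 24.3: P(X<131) ≈ 0.971.
Too low — raise k to concentrate. Iterating converges to k ≈ 2.35.
Then θ = 24.3/(2.35−1) ≈ 18.

k ≈ 2.35, θ ≈ 18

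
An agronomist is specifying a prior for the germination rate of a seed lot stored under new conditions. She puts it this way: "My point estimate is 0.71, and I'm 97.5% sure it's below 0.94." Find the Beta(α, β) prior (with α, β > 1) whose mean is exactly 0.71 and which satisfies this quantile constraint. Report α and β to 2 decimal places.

α ≈ 6.21, β ≈ 2.54

With mean 0.71 fixed, write α = 0.71s, β = 0.29s where s = α+β.
Need P(θ < 0.94) = 0.975 under Beta(0.71s, 0.29s). Normal approximation: (q−m)/√(m(1−m)/s) ≈ z_{0.975} = 1.96, so s ≈ 0.71·0.29·(1.96)²/(0.94−0.71)² = 15.0.
At s = 15.0: P(θ<0.94) ≈ 0.996. Adjusting to match 0.975 gives s ≈ 8.75.
So α = 0.71·8.75 ≈ 6.21, β = 0.29·8.75 ≈ 2.54.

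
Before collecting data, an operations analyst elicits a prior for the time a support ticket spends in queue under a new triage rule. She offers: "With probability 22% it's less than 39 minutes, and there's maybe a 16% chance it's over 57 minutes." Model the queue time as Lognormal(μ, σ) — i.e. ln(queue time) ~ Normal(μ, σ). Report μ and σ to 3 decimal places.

μ ≈ 3.829, σ ≈ 0.215

If T ~ Lognormal(μ,σ) then ln T ~ Normal(μ,σ), so the p-quantile of ln T is μ + z_p·σ.
ln(39) = 3.664 and ln(57) = 4.043; z_{0.22} = -0.7722, z_{0.84} = 0.9945.
σ = (4.043 − 3.664)/(0.9945 − (-0.7722)) = 0.215.
μ = 3.664 − (-0.7722)·0.215 = 3.829.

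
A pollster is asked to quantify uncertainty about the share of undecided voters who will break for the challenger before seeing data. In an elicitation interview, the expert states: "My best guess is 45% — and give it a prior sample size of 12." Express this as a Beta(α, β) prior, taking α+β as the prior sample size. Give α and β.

α = 5.4, β = 6.6

Under the effective-sample-size interpretation, Beta(α, β) has prior mean α/(α+β) and prior sample size α+β.
So α+β = 12 and α/(α+β) = 0.45, giving α = 0.45·12 = 5.4 and β = 12 − 5.4 = 6.6.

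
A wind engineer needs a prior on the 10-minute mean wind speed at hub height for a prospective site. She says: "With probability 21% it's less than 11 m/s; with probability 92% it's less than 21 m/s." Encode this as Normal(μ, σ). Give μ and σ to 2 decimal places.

For Normal(μ,σ), the p-quantile is μ + z_p·σ. Here z_{0.21} = -0.8064, z_{0.92} = 1.405.
So 11 = μ − 0.8064σ and 21 = μ + 1.405σ.
Subtracting: σ = (21 − 11)/(1.405 − (-0.8064)) = 4.52.
Then μ = 11 − (-0.8064)·4.52 = 14.65.

μ = 14.65, σ = 4.52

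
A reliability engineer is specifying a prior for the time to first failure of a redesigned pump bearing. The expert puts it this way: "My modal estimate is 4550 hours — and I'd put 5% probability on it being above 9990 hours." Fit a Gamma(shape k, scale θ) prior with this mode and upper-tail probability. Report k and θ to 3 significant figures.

k ≈ 5.45, θ ≈ 1020

Gamma(k,θ) with k>1 has mode (k−1)θ, so θ = 4550/(k−1).
Need P(X < 9990) = 0.95 with θ tied to k this way. Start at k = 2, θ = 4550: P(X<9990) ≈ 0.644.
Too low — raise k to concentrate. Iterating converges to k ≈ 5.45.
Then θ = 4550/(5.45−1) ≈ 1020.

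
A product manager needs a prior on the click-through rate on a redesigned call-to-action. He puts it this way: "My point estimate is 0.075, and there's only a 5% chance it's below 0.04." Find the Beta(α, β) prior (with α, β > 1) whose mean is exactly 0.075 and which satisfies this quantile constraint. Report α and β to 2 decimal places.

α ≈ 8.99, β ≈ 110.85

With mean 0.075 fixed, write α = 0.075s, β = 0.925s where s = α+β.
Need P(θ < 0.04) = 0.05 under Beta(0.075s, 0.925s). Normal approximation: (q−m)/√(m(1−m)/s) ≈ z_{0.05} = -1.64, so s ≈ 0.075·0.925·(-1.64)²/(0.04−0.075)² = 153.2.
At s = 153.2: P(θ<0.04) ≈ 0.030. Adjusting to match 0.05 gives s ≈ 119.84.
So α = 0.075·119.84 ≈ 8.99, β = 0.925·119.84 ≈ 110.85.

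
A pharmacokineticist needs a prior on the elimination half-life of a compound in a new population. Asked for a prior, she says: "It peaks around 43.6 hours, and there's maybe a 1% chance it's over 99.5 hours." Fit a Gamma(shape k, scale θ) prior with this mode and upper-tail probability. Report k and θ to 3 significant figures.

k ≈ 8.03, θ ≈ 6.2

Gamma(k,θ) with k>1 has mode (k−1)θ, so θ = 43.6/(k−1).
Need P(X < 99.5) = 0.99 with θ tied to k this way. Start at k = 2, θ = 43.6: P(X<99.5) ≈ 0.665.
Too low — raise k to concentrate. Iterating converges to k ≈ 8.03.
Then θ = 43.6/(8.03−1) ≈ 6.2.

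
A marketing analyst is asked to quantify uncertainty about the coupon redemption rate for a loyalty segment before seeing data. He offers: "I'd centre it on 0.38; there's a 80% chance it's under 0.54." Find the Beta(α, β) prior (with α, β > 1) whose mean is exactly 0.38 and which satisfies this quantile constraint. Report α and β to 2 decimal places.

With mean 0.38 fixed, write α = 0.38s, β = 0.62s where s = α+β.
Need P(θ < 0.54) = 0.8 under Beta(0.38s, 0.62s). Normal approximation: (q−m)/√(m(1−m)/s) ≈ z_{0.8} = 0.842, so s ≈ 0.38·0.62·(0.842)²/(0.54−0.38)² = 6.5.
At s = 6.5: P(θ<0.54) ≈ 0.803. Adjusting to match 0.8 gives s ≈ 6.32.
So α = 0.38·6.32 ≈ 2.40, β = 0.62·6.32 ≈ 3.92.

α ≈ 2.40, β ≈ 3.92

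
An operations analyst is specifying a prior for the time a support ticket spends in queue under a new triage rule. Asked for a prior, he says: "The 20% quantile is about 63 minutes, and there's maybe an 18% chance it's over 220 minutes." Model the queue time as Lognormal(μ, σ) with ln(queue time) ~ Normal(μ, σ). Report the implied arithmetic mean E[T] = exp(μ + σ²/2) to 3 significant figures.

E[T] ≈ 148 minutes

If T ~ Lognormal(μ,σ) then ln T ~ Normal(μ,σ), so the p-quantile of ln T is μ + z_p·σ.
ln(63) = 4.143 and ln(220) = 5.394; z_{0.2} = -0.8416, z_{0.82} = 0.9154.
σ = (5.394 − 4.143)/(0.9154 − (-0.8416)) = 0.712.
μ = 4.143 − (-0.8416)·0.712 = 4.742.
E[T] = exp(μ + σ²/2) = exp(4.742 + 0.2533) = 148 minutes.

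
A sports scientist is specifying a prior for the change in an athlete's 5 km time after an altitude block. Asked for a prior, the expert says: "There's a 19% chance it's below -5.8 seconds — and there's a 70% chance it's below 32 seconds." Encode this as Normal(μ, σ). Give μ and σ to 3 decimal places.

For Normal(μ,σ), the p-quantile is μ + z_p·σ. Here z_{0.19} = -0.8779, z_{0.7} = 0.5244.
So -5.8 = μ − 0.8779σ and 32 = μ + 0.5244σ.
Subtracting: σ = (32 − -5.8)/(0.5244 − (-0.8779)) = 26.956.
Then μ = -5.8 − (-0.8779)·26.956 = 17.864.

μ = 17.864, σ = 26.956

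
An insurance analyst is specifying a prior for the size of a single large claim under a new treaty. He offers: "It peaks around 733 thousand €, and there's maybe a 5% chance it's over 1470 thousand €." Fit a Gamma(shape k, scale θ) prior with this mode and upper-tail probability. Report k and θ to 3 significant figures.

Gamma(k,θ) with k>1 has mode (k−1)θ, so θ = 733/(k−1).
Need P(X < 1470) = 0.95 with θ tied to k this way. Start at k = 2, θ = 733: P(X<1470) ≈ 0.595.
Too low — raise k to concentrate. Iterating converges to k ≈ 6.72.
Then θ = 733/(6.72−1) ≈ 128.

k ≈ 6.72, θ ≈ 128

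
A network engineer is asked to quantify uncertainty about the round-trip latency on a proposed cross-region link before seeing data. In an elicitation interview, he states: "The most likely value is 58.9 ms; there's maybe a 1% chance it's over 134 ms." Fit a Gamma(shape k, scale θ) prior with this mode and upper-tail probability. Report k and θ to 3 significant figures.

k ≈ 8.09, θ ≈ 8.31

Gamma(k,θ) with k>1 has mode (k−1)θ, so θ = 58.9/(k−1).
Need P(X < 134) = 0.99 with θ tied to k this way. Start at k = 2, θ = 58.9: P(X<134) ≈ 0.663.
Too low — raise k to concentrate. Iterating converges to k ≈ 8.09.
Then θ = 58.9/(8.09−1) ≈ 8.31.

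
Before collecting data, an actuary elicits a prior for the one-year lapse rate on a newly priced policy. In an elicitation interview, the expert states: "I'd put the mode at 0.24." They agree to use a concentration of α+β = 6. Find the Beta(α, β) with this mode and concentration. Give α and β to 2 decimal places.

For α,β > 1 the Beta mode is (α−1)/(α+β−2). With α+β = 6, the mode is (α−1)/4.
Set (α−1)/4 = 0.24 → α = 1 + 0.24·4 = 1.96.
β = 6 − α = 4.04.

α = 1.96, β = 4.04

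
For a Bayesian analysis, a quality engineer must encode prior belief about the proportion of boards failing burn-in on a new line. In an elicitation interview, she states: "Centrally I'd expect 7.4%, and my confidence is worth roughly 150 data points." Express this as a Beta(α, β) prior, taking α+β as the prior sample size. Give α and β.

α = 11.1, β = 138.9

Under the effective-sample-size interpretation, Beta(α, β) has prior mean α/(α+β) and prior sample size α+β.
So α+β = 150 and α/(α+β) = 0.074, giving α = 0.074·150 = 11.1 and β = 150 − 11.1 = 138.9.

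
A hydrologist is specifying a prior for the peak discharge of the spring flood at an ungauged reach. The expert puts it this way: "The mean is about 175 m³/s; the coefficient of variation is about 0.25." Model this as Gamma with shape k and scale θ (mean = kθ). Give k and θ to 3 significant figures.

For Gamma(k, scale θ): mean = kθ, variance = kθ², so CV = 1/√k.
CV = 0.25, hence k = 1/CV² = 16.
Then θ = mean/k = 175/16 = 10.9.

k ≈ 16, θ ≈ 10.9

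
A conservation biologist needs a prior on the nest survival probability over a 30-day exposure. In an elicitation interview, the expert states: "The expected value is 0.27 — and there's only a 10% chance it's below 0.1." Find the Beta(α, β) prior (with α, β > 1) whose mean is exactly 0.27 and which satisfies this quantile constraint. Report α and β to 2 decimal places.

With mean 0.27 fixed, write α = 0.27s, β = 0.73s where s = α+β.
Need P(θ < 0.1) = 0.1 under Beta(0.27s, 0.73s). Normal approximation: (q−m)/√(m(1−m)/s) ≈ z_{0.1} = -1.28, so s ≈ 0.27·0.73·(-1.28)²/(0.1−0.27)² = 11.2.
At s = 11.2: P(θ<0.1) ≈ 0.071. Adjusting to match 0.1 gives s ≈ 8.98.
So α = 0.27·8.98 ≈ 2.42, β = 0.73·8.98 ≈ 6.55.

α ≈ 2.42, β ≈ 6.55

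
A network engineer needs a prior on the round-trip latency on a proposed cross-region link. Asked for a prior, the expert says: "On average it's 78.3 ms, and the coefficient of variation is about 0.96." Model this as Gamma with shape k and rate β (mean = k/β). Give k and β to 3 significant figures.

k ≈ 1.09, β ≈ 0.0139

For Gamma(k, rate β): mean = k/β, variance = k/β², so CV = 1/√k.
CV = 0.96, hence k = 1/CV² = 1.09.
Then β = k/mean = 1.09/78.3 = 0.0139.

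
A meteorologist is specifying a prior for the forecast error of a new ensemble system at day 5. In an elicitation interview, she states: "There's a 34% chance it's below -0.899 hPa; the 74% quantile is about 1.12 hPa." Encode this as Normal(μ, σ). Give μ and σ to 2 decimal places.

μ = -0.11, σ = 1.91

The p-quantile of Normal(μ,σ) is μ + z_p·σ, with z_{0.34} = -0.4125 and z_{0.74} = 0.6433.
Eliminate σ: μ = (z₂·x₁ − z₁·x₂)/(z₂ − z₁) = (0.6433·-0.899 − (-0.4125)·1.12)/1.056 = -0.11.
Then σ = (x₂ − x₁)/(z₂ − z₁) = (1.12 − -0.899)/1.056 = 1.91.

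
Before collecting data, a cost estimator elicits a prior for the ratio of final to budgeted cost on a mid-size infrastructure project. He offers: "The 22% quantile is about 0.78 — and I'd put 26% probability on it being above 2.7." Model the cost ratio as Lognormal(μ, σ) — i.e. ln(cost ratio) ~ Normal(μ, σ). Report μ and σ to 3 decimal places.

μ ≈ 0.429, σ ≈ 0.877

If T ~ Lognormal(μ,σ) then ln T ~ Normal(μ,σ), so the p-quantile of ln T is μ + z_p·σ.
ln(0.78) = -0.2485 and ln(2.7) = 0.9933; z_{0.22} = -0.7722, z_{0.74} = 0.6433.
σ = (0.9933 − -0.2485)/(0.6433 − (-0.7722)) = 0.877.
μ = -0.2485 − (-0.7722)·0.877 = 0.429.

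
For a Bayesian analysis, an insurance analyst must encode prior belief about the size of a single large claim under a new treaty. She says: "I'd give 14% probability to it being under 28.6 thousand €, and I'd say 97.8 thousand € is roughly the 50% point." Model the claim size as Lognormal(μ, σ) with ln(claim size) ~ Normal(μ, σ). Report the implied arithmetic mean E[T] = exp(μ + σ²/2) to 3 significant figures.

If T ~ Lognormal(μ,σ) then ln T ~ Normal(μ,σ), so the p-quantile of ln T is μ + z_p·σ.
ln(28.6) = 3.353 and ln(97.8) = 4.583; z_{0.14} = -1.08, z_{0.5} = 0.
σ = (4.583 − 3.353)/(0 − (-1.08)) = 1.138.
μ = 3.353 − (-1.08)·1.138 = 4.583.
E[T] = exp(μ + σ²/2) = exp(4.583 + 0.6476) = 187 thousand €.

E[T] ≈ 187 thousand €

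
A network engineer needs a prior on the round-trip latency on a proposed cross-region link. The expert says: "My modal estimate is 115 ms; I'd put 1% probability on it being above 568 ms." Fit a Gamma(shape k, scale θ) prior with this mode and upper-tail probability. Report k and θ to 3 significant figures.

Gamma(k,θ) with k>1 has mode (k−1)θ, so θ = 115/(k−1).
Need P(X < 568) = 0.99 with θ tied to k this way. Start at k = 2, θ = 115: P(X<568) ≈ 0.957.
Too low — raise k to concentrate. Iterating converges to k ≈ 2.54.
Then θ = 115/(2.54−1) ≈ 74.6.

k ≈ 2.54, θ ≈ 74.6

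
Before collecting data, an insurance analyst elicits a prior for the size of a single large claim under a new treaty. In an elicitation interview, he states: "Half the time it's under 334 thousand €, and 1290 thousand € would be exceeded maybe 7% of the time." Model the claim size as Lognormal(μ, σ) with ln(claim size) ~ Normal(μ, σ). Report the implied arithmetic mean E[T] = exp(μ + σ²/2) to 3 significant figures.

E[T] ≈ 508 thousand €

If T ~ Lognormal(μ,σ) then ln T ~ Normal(μ,σ), so the p-quantile of ln T is μ + z_p·σ.
ln(334) = 5.811 and ln(1290) = 7.162; z_{0.5} = 0, z_{0.93} = 1.476.
σ = (7.162 − 5.811)/(1.476 − (0)) = 0.916.
μ = 5.811 − (0)·0.916 = 5.811.
E[T] = exp(μ + σ²/2) = exp(5.811 + 0.4192) = 508 thousand €.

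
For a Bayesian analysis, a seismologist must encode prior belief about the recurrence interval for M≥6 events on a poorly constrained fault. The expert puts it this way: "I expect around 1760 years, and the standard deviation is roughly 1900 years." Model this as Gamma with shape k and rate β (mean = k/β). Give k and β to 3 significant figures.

k ≈ 0.858, β ≈ 0.000488

For Gamma(k, rate β): mean = k/β, variance = k/β², so CV = 1/√k.
CV = SD/mean = 1900/1760 = 1.08, hence k = 1/CV² = 0.858.
Then β = k/mean = 0.858/1760 = 0.000488.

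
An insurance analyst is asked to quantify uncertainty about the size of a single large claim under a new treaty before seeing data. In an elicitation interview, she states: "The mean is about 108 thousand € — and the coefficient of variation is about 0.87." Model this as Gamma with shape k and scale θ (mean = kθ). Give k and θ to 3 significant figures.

k ≈ 1.32, θ ≈ 81.7

For Gamma(k, scale θ): mean = kθ, variance = kθ², so CV = 1/√k.
CV = 0.87, hence k = 1/CV² = 1.32.
Then θ = mean/k = 108/1.32 = 81.7.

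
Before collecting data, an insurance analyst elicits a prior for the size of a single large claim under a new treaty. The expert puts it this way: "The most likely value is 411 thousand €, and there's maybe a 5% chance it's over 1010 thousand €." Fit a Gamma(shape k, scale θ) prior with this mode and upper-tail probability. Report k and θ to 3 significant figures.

Gamma(k,θ) with k>1 has mode (k−1)θ, so θ = 411/(k−1).
Need P(X < 1010) = 0.95 with θ tied to k this way. Start at k = 2, θ = 411: P(X<1010) ≈ 0.704.
Too low — raise k to concentrate. Iterating converges to k ≈ 4.37.
Then θ = 411/(4.37−1) ≈ 122.

k ≈ 4.37, θ ≈ 122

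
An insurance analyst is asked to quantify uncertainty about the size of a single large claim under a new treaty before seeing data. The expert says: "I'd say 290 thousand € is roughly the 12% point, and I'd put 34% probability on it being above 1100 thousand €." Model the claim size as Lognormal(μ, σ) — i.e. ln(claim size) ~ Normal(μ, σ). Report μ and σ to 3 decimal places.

If T ~ Lognormal(μ,σ) then ln T ~ Normal(μ,σ), so the p-quantile of ln T is μ + z_p·σ.
ln(290) = 5.67 and ln(1100) = 7.003; z_{0.12} = -1.175, z_{0.66} = 0.4125.
σ = (7.003 − 5.67)/(0.4125 − (-1.175)) = 0.840.
μ = 5.67 − (-1.175)·0.840 = 6.657.

μ ≈ 6.657, σ ≈ 0.840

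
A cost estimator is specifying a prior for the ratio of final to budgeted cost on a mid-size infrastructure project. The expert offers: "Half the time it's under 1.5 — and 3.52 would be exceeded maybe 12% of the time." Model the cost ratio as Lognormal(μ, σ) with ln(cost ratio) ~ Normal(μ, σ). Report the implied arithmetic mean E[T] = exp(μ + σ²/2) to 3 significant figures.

If T ~ Lognormal(μ,σ) then ln T ~ Normal(μ,σ), so the p-quantile of ln T is μ + z_p·σ.
ln(1.5) = 0.4055 and ln(3.52) = 1.258; z_{0.5} = 0, z_{0.88} = 1.175.
σ = (1.258 − 0.4055)/(1.175 − (0)) = 0.726.
μ = 0.4055 − (0)·0.726 = 0.405.
E[T] = exp(μ + σ²/2) = exp(0.405 + 0.2635) = 1.95.

E[T] ≈ 1.95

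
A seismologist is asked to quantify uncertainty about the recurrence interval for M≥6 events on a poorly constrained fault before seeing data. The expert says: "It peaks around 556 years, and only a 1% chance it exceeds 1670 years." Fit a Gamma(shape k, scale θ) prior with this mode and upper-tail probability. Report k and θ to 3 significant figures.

Gamma(k,θ) with k>1 has mode (k−1)θ, so θ = 556/(k−1).
Need P(X < 1670) = 0.99 with θ tied to k this way. Start at k = 2, θ = 556: P(X<1670) ≈ 0.801.
Too low — raise k to concentrate. Iterating converges to k ≈ 4.72.
Then θ = 556/(4.72−1) ≈ 149.

k ≈ 4.72, θ ≈ 149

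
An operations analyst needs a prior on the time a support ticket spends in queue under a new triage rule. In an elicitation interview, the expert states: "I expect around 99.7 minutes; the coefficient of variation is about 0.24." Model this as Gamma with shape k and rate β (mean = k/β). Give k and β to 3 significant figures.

k ≈ 17.4, β ≈ 0.174

For Gamma(k, rate β): mean = k/β, variance = k/β², so CV = 1/√k.
CV = 0.24, hence k = 1/CV² = 17.4.
Then β = k/mean = 17.4/99.7 = 0.174.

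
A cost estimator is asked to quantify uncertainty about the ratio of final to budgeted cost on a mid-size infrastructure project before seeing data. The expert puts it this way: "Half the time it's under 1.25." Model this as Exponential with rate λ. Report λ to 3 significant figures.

λ ≈ 0.555

Exponential median = ln 2 / λ, so λ = ln 2 / 1.25 = 0.555.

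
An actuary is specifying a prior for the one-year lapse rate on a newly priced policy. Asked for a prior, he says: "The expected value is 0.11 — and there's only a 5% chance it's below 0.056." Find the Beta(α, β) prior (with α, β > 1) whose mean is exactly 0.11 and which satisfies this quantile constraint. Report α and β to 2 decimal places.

With mean 0.11 fixed, write α = 0.11s, β = 0.89s where s = α+β.
Need P(θ < 0.056) = 0.05 under Beta(0.11s, 0.89s). Normal approximation: (q−m)/√(m(1−m)/s) ≈ z_{0.05} = -1.64, so s ≈ 0.11·0.89·(-1.64)²/(0.056−0.11)² = 90.8.
At s = 90.8: P(θ<0.056) ≈ 0.029. Adjusting to match 0.05 gives s ≈ 70.45.
So α = 0.11·70.45 ≈ 7.75, β = 0.89·70.45 ≈ 62.70.

α ≈ 7.75, β ≈ 62.70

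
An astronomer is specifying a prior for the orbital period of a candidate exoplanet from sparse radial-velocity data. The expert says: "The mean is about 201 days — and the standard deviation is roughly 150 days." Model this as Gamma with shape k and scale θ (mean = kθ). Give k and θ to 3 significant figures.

k ≈ 1.8, θ ≈ 112

For Gamma(k, scale θ): mean = kθ, variance = kθ², so CV = 1/√k.
CV = SD/mean = 150/201 = 0.7463, hence k = 1/CV² = 1.8.
Then θ = mean/k = 201/1.8 = 112.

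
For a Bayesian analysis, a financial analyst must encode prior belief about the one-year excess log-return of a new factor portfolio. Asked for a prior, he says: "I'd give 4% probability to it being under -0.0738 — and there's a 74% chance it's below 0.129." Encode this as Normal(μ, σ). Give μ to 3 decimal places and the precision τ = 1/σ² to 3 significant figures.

μ = 0.075, τ = 139

For Normal(μ,σ), the p-quantile is μ + z_p·σ. Here z_{0.04} = -1.751, z_{0.74} = 0.6433.
So -0.0738 = μ − 1.751σ and 0.129 = μ + 0.6433σ.
Subtracting: σ = (0.129 − -0.0738)/(0.6433 − (-1.751)) = 0.085.
Then μ = -0.0738 − (-1.751)·0.085 = 0.075.
Precision τ = 1/σ² = 1/0.08471² = 139.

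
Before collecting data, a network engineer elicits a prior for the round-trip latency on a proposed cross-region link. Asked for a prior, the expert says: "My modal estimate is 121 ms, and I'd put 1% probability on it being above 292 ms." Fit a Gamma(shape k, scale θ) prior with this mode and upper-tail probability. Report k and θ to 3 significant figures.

Gamma(k,θ) with k>1 has mode (k−1)θ, so θ = 121/(k−1).
Need P(X < 292) = 0.99 with θ tied to k this way. Start at k = 2, θ = 121: P(X<292) ≈ 0.694.
Too low — raise k to concentrate. Iterating converges to k ≈ 7.09.
Then θ = 121/(7.09−1) ≈ 19.9.

k ≈ 7.09, θ ≈ 19.9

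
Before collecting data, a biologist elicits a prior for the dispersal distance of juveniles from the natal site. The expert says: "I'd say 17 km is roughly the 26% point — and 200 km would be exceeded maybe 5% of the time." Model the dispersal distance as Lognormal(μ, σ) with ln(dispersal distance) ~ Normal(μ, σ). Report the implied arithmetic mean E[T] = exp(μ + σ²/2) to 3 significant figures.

E[T] ≈ 60.7 km

If T ~ Lognormal(μ,σ) then ln T ~ Normal(μ,σ), so the p-quantile of ln T is μ + z_p·σ.
ln(17) = 2.833 and ln(200) = 5.298; z_{0.26} = -0.6433, z_{0.95} = 1.645.
σ = (5.298 − 2.833)/(1.645 − (-0.6433)) = 1.077.
μ = 2.833 − (-0.6433)·1.077 = 3.526.
E[T] = exp(μ + σ²/2) = exp(3.526 + 0.5803) = 60.7 km.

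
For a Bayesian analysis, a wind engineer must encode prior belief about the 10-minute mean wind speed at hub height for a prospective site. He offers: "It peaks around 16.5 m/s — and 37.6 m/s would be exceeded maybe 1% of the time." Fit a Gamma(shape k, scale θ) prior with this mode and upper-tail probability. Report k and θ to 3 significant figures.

Gamma(k,θ) with k>1 has mode (k−1)θ, so θ = 16.5/(k−1).
Need P(X < 37.6) = 0.99 with θ tied to k this way. Start at k = 2, θ = 16.5: P(X<37.6) ≈ 0.664.
Too low — raise k to concentrate. Iterating converges to k ≈ 8.06.
Then θ = 16.5/(8.06−1) ≈ 2.34.

k ≈ 8.06, θ ≈ 2.34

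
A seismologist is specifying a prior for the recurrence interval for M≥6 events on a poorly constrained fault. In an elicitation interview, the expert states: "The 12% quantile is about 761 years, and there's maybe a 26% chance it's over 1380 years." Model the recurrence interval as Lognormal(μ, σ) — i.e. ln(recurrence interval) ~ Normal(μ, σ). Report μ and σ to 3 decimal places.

If T ~ Lognormal(μ,σ) then ln T ~ Normal(μ,σ), so the p-quantile of ln T is μ + z_p·σ.
ln(761) = 6.635 and ln(1380) = 7.23; z_{0.12} = -1.175, z_{0.74} = 0.6433.
σ = (7.23 − 6.635)/(0.6433 − (-1.175)) = 0.327.
μ = 6.635 − (-1.175)·0.327 = 7.019.

μ ≈ 7.019, σ ≈ 0.327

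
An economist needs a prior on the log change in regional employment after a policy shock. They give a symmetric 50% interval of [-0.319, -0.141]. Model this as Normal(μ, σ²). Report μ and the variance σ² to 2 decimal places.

A symmetric 50% interval runs μ ± z·σ with z = 0.6745.
Half-width = 0.089, so σ = 0.089/0.6745 = 0.132 and σ² = 0.02.
μ is the interval midpoint, -0.23.

μ = -0.23, σ² = 0.02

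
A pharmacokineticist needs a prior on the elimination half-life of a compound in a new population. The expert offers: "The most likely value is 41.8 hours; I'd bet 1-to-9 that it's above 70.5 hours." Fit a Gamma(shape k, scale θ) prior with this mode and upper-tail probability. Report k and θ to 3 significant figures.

Gamma(k,θ) with k>1 has mode (k−1)θ, so θ = 41.8/(k−1).
Need P(X < 70.5) = 0.9 with θ tied to k this way. Start at k = 2, θ = 41.8: P(X<70.5) ≈ 0.503.
Too low — raise k to concentrate. Iterating converges to k ≈ 7.92.
Then θ = 41.8/(7.92−1) ≈ 6.04.

k ≈ 7.92, θ ≈ 6.04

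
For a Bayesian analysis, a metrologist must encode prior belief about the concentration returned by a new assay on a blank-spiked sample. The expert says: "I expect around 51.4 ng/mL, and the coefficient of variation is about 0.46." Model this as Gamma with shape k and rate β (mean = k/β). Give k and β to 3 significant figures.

For Gamma(k, rate β): mean = k/β, variance = k/β², so CV = 1/√k.
CV = 0.46, hence k = 1/CV² = 4.73.
Then β = k/mean = 4.73/51.4 = 0.0919.

k ≈ 4.73, β ≈ 0.0919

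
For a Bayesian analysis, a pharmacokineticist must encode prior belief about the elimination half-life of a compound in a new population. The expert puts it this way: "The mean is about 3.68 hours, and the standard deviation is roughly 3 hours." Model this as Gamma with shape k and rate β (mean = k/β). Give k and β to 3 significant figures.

For Gamma(k, rate β): mean = k/β, variance = k/β², so CV = 1/√k.
CV = SD/mean = 3/3.68 = 0.8152, hence k = 1/CV² = 1.5.
Then β = k/mean = 1.5/3.68 = 0.409.

k ≈ 1.5, β ≈ 0.409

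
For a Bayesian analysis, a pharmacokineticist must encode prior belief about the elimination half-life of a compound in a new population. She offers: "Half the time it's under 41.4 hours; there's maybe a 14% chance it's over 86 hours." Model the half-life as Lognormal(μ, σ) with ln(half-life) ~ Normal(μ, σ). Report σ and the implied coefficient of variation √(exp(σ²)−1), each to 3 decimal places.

σ ≈ 0.677, CV ≈ 0.762

If T ~ Lognormal(μ,σ) then ln T ~ Normal(μ,σ), so the p-quantile of ln T is μ + z_p·σ.
ln(41.4) = 3.723 and ln(86) = 4.454; z_{0.5} = 0, z_{0.86} = 1.08.
σ = (4.454 − 3.723)/(1.08 − (0)) = 0.677.
μ = 3.723 − (0)·0.677 = 3.723.
CV = √(exp(σ²)−1) = √(exp(0.4579)−1) = 0.762.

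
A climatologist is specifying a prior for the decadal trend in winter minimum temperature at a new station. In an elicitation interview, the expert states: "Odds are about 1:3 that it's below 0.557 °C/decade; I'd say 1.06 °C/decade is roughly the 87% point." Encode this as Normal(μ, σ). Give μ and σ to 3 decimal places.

μ = 0.745, σ = 0.279

The p-quantile of Normal(μ,σ) is μ + z_p·σ, with z_{0.25} = -0.6745 and z_{0.87} = 1.126.
Eliminate σ: μ = (z₂·x₁ − z₁·x₂)/(z₂ − z₁) = (1.126·0.557 − (-0.6745)·1.06)/1.801 = 0.745.
Then σ = (x₂ − x₁)/(z₂ − z₁) = (1.06 − 0.557)/1.801 = 0.279.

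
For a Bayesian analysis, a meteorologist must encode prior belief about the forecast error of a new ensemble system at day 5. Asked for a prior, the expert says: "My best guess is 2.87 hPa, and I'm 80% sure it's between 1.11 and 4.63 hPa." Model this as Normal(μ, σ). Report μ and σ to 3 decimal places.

A symmetric 80% interval runs μ ± z·σ with z = 1.282.
Half-width = 1.76, so σ = 1.76/1.282 = 1.373.
μ is the stated best guess, 2.870.

μ = 2.870, σ = 1.373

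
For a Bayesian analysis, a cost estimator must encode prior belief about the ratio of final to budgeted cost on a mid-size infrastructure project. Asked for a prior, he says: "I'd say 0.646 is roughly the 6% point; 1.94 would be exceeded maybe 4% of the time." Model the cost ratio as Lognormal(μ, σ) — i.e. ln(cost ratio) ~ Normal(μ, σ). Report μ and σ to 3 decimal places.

If T ~ Lognormal(μ,σ) then ln T ~ Normal(μ,σ), so the p-quantile of ln T is μ + z_p·σ.
ln(0.646) = -0.437 and ln(1.94) = 0.6627; z_{0.06} = -1.555, z_{0.96} = 1.751.
σ = (0.6627 − -0.437)/(1.751 − (-1.555)) = 0.333.
μ = -0.437 − (-1.555)·0.333 = 0.080.

μ ≈ 0.080, σ ≈ 0.333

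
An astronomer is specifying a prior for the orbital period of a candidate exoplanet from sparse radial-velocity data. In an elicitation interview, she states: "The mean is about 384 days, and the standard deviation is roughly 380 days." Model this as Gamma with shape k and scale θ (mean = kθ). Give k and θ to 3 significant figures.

For Gamma(k, scale θ): mean = kθ, variance = kθ², so CV = 1/√k.
CV = SD/mean = 380/384 = 0.9896, hence k = 1/CV² = 1.02.
Then θ = mean/k = 384/1.02 = 376.

k ≈ 1.02, θ ≈ 376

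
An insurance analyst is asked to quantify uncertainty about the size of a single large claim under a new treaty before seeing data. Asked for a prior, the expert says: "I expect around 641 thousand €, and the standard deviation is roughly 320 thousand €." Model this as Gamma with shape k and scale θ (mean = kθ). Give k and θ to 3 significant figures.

For Gamma(k, scale θ): mean = kθ, variance = kθ², so CV = 1/√k.
CV = SD/mean = 320/641 = 0.4992, hence k = 1/CV² = 4.01.
Then θ = mean/k = 641/4.01 = 160.

k ≈ 4.01, θ ≈ 160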